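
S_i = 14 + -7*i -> [14, 7, 0, -7, -14]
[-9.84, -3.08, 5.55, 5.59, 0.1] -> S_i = Random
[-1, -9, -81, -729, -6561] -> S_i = -1*9^i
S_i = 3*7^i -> [3, 21, 147, 1029, 7203]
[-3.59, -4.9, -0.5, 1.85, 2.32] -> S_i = Random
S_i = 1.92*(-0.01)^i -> [1.92, -0.02, 0.0, -0.0, 0.0]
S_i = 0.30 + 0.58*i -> [0.3, 0.88, 1.46, 2.04, 2.62]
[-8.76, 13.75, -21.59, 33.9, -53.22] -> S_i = -8.76*(-1.57)^i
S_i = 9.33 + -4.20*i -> [9.33, 5.13, 0.93, -3.27, -7.47]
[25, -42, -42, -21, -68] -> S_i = Random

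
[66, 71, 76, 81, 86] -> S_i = 66 + 5*i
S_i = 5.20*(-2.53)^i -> [5.2, -13.16, 33.28, -84.21, 213.05]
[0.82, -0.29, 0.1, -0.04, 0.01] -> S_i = 0.82*(-0.35)^i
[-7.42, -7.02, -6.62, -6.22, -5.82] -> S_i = -7.42 + 0.40*i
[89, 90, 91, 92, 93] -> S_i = 89 + 1*i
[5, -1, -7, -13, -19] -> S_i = 5 + -6*i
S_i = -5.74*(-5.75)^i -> [-5.74, 33.01, -189.78, 1091.23, -6274.56]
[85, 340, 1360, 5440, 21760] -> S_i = 85*4^i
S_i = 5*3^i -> [5, 15, 45, 135, 405]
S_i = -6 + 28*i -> [-6, 22, 50, 78, 106]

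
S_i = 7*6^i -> [7, 42, 252, 1512, 9072]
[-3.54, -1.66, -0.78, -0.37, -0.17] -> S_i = -3.54*0.47^i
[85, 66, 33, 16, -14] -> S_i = Random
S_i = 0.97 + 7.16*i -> [0.97, 8.13, 15.29, 22.45, 29.61]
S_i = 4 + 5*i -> [4, 9, 14, 19, 24]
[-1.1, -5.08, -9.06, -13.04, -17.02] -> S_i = -1.10 + -3.98*i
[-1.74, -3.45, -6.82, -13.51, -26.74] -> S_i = -1.74*1.98^i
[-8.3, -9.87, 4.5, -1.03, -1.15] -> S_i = Random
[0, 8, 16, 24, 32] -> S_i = 0 + 8*i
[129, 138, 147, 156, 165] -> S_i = 129 + 9*i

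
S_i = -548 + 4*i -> [-548, -544, -540, -536, -532]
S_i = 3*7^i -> [3, 21, 147, 1029, 7203]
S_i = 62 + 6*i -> [62, 68, 74, 80, 86]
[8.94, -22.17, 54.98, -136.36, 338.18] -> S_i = 8.94*(-2.48)^i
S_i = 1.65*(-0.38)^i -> [1.65, -0.63, 0.24, -0.09, 0.03]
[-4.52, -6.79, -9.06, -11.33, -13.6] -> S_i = -4.52 + -2.27*i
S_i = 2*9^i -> [2, 18, 162, 1458, 13122]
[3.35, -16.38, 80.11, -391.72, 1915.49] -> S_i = 3.35*(-4.89)^i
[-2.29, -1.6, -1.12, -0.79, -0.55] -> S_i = -2.29*0.70^i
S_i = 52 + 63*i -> [52, 115, 178, 241, 304]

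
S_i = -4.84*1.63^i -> [-4.84, -7.89, -12.86, -20.96, -34.17]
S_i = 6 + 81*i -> [6, 87, 168, 249, 330]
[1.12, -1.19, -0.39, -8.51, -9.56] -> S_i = Random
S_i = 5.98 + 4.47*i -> [5.98, 10.45, 14.92, 19.39, 23.86]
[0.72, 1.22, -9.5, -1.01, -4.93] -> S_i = Random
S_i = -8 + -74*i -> [-8, -82, -156, -230, -304]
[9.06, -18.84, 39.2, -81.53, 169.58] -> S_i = 9.06*(-2.08)^i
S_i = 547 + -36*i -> [547, 511, 475, 439, 403]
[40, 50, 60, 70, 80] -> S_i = 40 + 10*i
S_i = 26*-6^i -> [26, -156, 936, -5616, 33696]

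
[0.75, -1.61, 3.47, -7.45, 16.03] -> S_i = 0.75*(-2.15)^i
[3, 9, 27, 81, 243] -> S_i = 3*3^i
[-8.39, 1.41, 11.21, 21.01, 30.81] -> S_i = -8.39 + 9.80*i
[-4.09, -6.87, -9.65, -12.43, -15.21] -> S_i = -4.09 + -2.78*i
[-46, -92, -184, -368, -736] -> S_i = -46*2^i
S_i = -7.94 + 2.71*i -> [-7.94, -5.23, -2.52, 0.19, 2.9]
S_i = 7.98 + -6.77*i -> [7.98, 1.21, -5.56, -12.33, -19.1]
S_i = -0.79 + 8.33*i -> [-0.79, 7.54, 15.87, 24.2, 32.53]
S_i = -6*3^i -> [-6, -18, -54, -162, -486]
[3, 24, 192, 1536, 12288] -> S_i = 3*8^i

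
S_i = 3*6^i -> [3, 18, 108, 648, 3888]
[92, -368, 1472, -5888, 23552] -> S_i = 92*-4^i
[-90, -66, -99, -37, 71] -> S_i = Random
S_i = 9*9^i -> [9, 81, 729, 6561, 59049]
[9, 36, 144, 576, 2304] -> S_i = 9*4^i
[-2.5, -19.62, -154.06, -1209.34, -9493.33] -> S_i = -2.50*7.85^i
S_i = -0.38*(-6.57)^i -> [-0.38, 2.5, -16.4, 107.77, -708.02]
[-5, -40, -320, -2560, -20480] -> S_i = -5*8^i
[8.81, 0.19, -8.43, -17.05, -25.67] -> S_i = 8.81 + -8.62*i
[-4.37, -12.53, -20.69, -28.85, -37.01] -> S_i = -4.37 + -8.16*i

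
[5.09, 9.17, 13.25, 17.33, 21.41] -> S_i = 5.09 + 4.08*i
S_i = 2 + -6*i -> [2, -4, -10, -16, -22]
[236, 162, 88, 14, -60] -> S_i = 236 + -74*i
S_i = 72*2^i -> [72, 144, 288, 576, 1152]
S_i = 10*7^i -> [10, 70, 490, 3430, 24010]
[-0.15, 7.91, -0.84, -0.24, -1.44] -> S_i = Random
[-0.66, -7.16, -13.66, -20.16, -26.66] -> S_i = -0.66 + -6.50*i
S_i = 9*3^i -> [9, 27, 81, 243, 729]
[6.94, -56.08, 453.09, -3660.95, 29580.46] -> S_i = 6.94*(-8.08)^i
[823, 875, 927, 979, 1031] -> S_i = 823 + 52*i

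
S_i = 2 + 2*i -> [2, 4, 6, 8, 10]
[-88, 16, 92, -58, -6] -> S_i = Random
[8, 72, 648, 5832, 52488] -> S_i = 8*9^i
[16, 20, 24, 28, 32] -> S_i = 16 + 4*i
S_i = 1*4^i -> [1, 4, 16, 64, 256]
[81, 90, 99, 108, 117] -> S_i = 81 + 9*i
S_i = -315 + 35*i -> [-315, -280, -245, -210, -175]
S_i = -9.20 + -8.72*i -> [-9.2, -17.92, -26.64, -35.36, -44.08]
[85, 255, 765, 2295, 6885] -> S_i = 85*3^i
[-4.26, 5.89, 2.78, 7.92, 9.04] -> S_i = Random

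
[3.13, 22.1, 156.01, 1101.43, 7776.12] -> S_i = 3.13*7.06^i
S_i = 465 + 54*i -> [465, 519, 573, 627, 681]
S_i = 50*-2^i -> [50, -100, 200, -400, 800]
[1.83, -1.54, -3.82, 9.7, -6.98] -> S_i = Random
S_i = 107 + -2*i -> [107, 105, 103, 101, 99]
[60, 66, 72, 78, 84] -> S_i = 60 + 6*i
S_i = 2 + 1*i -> [2, 3, 4, 5, 6]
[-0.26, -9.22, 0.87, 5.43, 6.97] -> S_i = Random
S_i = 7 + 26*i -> [7, 33, 59, 85, 111]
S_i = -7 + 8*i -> [-7, 1, 9, 17, 25]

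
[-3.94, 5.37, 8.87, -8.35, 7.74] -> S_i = Random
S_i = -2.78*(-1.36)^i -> [-2.78, 3.78, -5.14, 6.99, -9.51]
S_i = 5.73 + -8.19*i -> [5.73, -2.46, -10.65, -18.84, -27.03]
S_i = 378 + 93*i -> [378, 471, 564, 657, 750]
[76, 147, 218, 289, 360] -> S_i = 76 + 71*i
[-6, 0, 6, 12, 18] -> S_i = -6 + 6*i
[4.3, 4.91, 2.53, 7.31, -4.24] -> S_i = Random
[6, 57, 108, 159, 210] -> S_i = 6 + 51*i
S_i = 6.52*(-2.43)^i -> [6.52, -15.84, 38.5, -93.55, 227.34]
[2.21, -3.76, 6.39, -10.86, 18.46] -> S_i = 2.21*(-1.70)^i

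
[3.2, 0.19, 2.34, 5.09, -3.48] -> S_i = Random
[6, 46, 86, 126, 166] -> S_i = 6 + 40*i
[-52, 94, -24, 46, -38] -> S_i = Random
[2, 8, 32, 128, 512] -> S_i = 2*4^i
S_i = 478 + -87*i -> [478, 391, 304, 217, 130]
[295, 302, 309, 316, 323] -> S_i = 295 + 7*i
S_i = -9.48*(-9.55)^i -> [-9.48, 90.53, -864.6, 8256.93, -78853.65]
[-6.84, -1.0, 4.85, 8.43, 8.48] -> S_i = Random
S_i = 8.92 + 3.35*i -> [8.92, 12.27, 15.62, 18.97, 22.32]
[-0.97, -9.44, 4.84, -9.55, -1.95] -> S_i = Random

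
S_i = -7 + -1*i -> [-7, -8, -9, -10, -11]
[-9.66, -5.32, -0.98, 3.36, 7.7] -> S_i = -9.66 + 4.34*i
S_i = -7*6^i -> [-7, -42, -252, -1512, -9072]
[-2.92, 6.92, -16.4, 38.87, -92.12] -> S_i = -2.92*(-2.37)^i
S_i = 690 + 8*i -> [690, 698, 706, 714, 722]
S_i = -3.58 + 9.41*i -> [-3.58, 5.83, 15.24, 24.65, 34.06]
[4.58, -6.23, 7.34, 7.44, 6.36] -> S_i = Random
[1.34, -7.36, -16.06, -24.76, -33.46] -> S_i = 1.34 + -8.70*i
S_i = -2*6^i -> [-2, -12, -72, -432, -2592]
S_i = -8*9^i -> [-8, -72, -648, -5832, -52488]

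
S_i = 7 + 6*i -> [7, 13, 19, 25, 31]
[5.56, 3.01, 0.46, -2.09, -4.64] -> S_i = 5.56 + -2.55*i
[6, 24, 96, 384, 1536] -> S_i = 6*4^i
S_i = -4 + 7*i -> [-4, 3, 10, 17, 24]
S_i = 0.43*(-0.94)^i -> [0.43, -0.4, 0.38, -0.36, 0.34]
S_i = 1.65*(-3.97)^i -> [1.65, -6.55, 26.01, -103.24, 409.87]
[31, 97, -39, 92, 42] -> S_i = Random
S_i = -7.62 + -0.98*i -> [-7.62, -8.6, -9.58, -10.56, -11.54]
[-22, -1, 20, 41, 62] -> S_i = -22 + 21*i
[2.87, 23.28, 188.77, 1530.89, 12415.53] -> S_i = 2.87*8.11^i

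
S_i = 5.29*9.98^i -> [5.29, 52.79, 526.89, 5258.32, 52478.07]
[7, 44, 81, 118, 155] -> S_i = 7 + 37*i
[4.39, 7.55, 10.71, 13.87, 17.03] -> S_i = 4.39 + 3.16*i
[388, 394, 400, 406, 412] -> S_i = 388 + 6*i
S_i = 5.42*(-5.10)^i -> [5.42, -27.64, 140.97, -718.97, 3666.74]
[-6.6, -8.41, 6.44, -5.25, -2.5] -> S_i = Random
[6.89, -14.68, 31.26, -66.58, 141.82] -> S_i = 6.89*(-2.13)^i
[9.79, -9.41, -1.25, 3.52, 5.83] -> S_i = Random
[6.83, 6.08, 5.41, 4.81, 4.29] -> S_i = 6.83*0.89^i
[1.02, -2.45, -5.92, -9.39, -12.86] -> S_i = 1.02 + -3.47*i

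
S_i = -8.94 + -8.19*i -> [-8.94, -17.13, -25.32, -33.51, -41.7]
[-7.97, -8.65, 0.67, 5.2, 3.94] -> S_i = Random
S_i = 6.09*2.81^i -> [6.09, 17.11, 48.09, 135.13, 379.7]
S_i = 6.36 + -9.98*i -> [6.36, -3.62, -13.6, -23.58, -33.56]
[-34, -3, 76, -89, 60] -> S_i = Random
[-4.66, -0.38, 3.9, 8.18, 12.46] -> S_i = -4.66 + 4.28*i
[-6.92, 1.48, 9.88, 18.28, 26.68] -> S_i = -6.92 + 8.40*i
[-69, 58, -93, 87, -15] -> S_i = Random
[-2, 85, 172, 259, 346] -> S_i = -2 + 87*i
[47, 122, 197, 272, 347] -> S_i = 47 + 75*i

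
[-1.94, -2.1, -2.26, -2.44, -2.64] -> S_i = -1.94*1.08^i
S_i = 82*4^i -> [82, 328, 1312, 5248, 20992]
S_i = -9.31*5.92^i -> [-9.31, -55.12, -326.28, -1931.59, -11435.01]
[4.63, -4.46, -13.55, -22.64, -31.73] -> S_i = 4.63 + -9.09*i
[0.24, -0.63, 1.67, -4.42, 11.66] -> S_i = 0.24*(-2.64)^i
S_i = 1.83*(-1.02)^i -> [1.83, -1.87, 1.9, -1.94, 1.98]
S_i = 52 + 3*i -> [52, 55, 58, 61, 64]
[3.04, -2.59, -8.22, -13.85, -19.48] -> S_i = 3.04 + -5.63*i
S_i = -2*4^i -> [-2, -8, -32, -128, -512]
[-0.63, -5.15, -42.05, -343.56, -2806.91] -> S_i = -0.63*8.17^i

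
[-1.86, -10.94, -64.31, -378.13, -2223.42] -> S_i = -1.86*5.88^i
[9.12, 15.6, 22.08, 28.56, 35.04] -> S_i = 9.12 + 6.48*i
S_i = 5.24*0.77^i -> [5.24, 4.03, 3.11, 2.39, 1.84]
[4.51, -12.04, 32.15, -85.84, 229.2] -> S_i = 4.51*(-2.67)^i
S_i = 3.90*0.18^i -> [3.9, 0.7, 0.13, 0.02, 0.0]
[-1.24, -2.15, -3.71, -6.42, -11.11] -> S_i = -1.24*1.73^i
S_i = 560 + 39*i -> [560, 599, 638, 677, 716]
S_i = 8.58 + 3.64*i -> [8.58, 12.22, 15.86, 19.5, 23.14]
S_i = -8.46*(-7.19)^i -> [-8.46, 60.83, -437.35, 3144.54, -22609.24]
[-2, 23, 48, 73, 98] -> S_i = -2 + 25*i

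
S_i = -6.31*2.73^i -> [-6.31, -17.23, -47.03, -128.39, -350.49]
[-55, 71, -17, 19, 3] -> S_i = Random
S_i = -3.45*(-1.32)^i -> [-3.45, 4.55, -6.01, 7.93, -10.47]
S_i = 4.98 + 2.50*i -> [4.98, 7.48, 9.98, 12.48, 14.98]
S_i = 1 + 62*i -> [1, 63, 125, 187, 249]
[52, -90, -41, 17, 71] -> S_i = Random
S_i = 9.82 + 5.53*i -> [9.82, 15.35, 20.88, 26.41, 31.94]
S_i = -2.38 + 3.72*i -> [-2.38, 1.34, 5.06, 8.78, 12.5]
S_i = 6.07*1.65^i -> [6.07, 10.02, 16.53, 27.27, 44.99]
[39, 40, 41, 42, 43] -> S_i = 39 + 1*i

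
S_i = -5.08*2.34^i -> [-5.08, -11.89, -27.82, -65.09, -152.31]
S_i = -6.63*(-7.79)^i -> [-6.63, 51.65, -402.34, 3134.19, -24415.37]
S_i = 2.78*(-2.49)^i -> [2.78, -6.92, 17.24, -42.92, 106.87]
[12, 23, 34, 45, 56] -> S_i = 12 + 11*i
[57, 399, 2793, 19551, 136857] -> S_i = 57*7^i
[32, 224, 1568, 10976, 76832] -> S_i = 32*7^i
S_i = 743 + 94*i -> [743, 837, 931, 1025, 1119]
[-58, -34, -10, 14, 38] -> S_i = -58 + 24*i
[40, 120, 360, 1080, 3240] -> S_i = 40*3^i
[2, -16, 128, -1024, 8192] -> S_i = 2*-8^i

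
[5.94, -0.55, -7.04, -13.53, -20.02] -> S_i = 5.94 + -6.49*i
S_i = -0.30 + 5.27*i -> [-0.3, 4.97, 10.24, 15.51, 20.78]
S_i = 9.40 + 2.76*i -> [9.4, 12.16, 14.92, 17.68, 20.44]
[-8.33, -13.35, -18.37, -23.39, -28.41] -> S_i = -8.33 + -5.02*i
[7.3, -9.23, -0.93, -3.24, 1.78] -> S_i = Random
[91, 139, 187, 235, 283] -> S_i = 91 + 48*i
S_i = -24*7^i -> [-24, -168, -1176, -8232, -57624]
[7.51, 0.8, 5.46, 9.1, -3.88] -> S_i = Random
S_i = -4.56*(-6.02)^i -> [-4.56, 27.45, -165.26, 994.84, -5988.95]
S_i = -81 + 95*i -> [-81, 14, 109, 204, 299]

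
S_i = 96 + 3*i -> [96, 99, 102, 105, 108]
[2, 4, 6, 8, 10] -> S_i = 2 + 2*i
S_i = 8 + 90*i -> [8, 98, 188, 278, 368]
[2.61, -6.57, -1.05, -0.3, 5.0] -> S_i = Random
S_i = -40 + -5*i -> [-40, -45, -50, -55, -60]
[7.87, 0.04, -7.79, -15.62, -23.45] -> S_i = 7.87 + -7.83*i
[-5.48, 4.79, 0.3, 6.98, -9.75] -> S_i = Random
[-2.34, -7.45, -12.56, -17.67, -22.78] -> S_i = -2.34 + -5.11*i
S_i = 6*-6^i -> [6, -36, 216, -1296, 7776]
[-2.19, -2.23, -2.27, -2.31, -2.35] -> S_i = -2.19 + -0.04*i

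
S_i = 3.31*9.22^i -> [3.31, 30.52, 281.38, 2594.3, 23919.48]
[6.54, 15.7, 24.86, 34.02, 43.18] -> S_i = 6.54 + 9.16*i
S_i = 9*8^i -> [9, 72, 576, 4608, 36864]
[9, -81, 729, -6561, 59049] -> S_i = 9*-9^i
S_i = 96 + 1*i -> [96, 97, 98, 99, 100]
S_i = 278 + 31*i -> [278, 309, 340, 371, 402]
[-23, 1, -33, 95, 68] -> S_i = Random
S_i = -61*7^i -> [-61, -427, -2989, -20923, -146461]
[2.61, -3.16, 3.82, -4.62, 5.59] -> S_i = 2.61*(-1.21)^i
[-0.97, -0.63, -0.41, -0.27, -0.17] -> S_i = -0.97*0.65^i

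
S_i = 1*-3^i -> [1, -3, 9, -27, 81]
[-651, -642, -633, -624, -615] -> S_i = -651 + 9*i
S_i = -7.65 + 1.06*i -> [-7.65, -6.59, -5.53, -4.47, -3.41]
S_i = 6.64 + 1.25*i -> [6.64, 7.89, 9.14, 10.39, 11.64]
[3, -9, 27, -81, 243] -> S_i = 3*-3^i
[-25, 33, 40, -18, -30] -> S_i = Random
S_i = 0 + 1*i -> [0, 1, 2, 3, 4]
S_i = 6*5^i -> [6, 30, 150, 750, 3750]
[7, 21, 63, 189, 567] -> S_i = 7*3^i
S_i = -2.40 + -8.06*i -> [-2.4, -10.46, -18.52, -26.58, -34.64]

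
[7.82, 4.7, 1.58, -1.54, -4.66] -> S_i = 7.82 + -3.12*i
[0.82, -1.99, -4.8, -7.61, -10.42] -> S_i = 0.82 + -2.81*i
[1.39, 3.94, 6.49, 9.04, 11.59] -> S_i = 1.39 + 2.55*i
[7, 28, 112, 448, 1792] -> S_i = 7*4^i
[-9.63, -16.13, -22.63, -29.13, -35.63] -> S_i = -9.63 + -6.50*i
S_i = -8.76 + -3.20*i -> [-8.76, -11.96, -15.16, -18.36, -21.56]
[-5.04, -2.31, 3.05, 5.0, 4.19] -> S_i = Random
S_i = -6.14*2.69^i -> [-6.14, -16.52, -44.43, -119.52, -321.5]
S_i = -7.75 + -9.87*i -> [-7.75, -17.62, -27.49, -37.36, -47.23]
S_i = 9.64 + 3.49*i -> [9.64, 13.13, 16.62, 20.11, 23.6]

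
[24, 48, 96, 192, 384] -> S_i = 24*2^i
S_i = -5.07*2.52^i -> [-5.07, -12.78, -32.2, -81.14, -204.46]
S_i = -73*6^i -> [-73, -438, -2628, -15768, -94608]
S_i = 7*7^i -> [7, 49, 343, 2401, 16807]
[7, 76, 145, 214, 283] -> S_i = 7 + 69*i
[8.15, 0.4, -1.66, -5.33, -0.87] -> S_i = Random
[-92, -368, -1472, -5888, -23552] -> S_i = -92*4^i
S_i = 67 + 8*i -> [67, 75, 83, 91, 99]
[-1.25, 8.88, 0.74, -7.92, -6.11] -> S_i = Random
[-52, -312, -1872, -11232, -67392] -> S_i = -52*6^i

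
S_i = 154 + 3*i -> [154, 157, 160, 163, 166]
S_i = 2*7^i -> [2, 14, 98, 686, 4802]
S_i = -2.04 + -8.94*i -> [-2.04, -10.98, -19.92, -28.86, -37.8]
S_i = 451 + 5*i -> [451, 456, 461, 466, 471]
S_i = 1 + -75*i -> [1, -74, -149, -224, -299]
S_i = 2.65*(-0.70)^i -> [2.65, -1.85, 1.3, -0.91, 0.64]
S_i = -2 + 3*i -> [-2, 1, 4, 7, 10]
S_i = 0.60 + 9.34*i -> [0.6, 9.94, 19.28, 28.62, 37.96]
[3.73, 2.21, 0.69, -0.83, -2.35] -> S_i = 3.73 + -1.52*i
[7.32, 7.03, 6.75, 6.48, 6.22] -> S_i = 7.32*0.96^i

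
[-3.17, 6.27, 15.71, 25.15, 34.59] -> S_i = -3.17 + 9.44*i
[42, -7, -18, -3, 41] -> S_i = Random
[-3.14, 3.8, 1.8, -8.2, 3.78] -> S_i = Random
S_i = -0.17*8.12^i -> [-0.17, -1.38, -11.21, -91.02, -739.05]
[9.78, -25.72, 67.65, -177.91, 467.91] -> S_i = 9.78*(-2.63)^i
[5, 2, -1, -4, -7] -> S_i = 5 + -3*i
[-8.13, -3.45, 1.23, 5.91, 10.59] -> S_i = -8.13 + 4.68*i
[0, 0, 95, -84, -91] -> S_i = Random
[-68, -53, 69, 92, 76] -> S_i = Random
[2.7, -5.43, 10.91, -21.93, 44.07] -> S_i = 2.70*(-2.01)^i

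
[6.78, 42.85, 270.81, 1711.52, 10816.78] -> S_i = 6.78*6.32^i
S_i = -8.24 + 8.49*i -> [-8.24, 0.25, 8.74, 17.23, 25.72]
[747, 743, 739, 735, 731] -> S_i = 747 + -4*i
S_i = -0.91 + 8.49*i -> [-0.91, 7.58, 16.07, 24.56, 33.05]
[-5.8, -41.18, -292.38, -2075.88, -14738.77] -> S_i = -5.80*7.10^i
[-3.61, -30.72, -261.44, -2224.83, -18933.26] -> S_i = -3.61*8.51^i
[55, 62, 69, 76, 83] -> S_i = 55 + 7*i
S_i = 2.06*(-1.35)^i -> [2.06, -2.78, 3.75, -5.07, 6.84]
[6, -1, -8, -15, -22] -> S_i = 6 + -7*i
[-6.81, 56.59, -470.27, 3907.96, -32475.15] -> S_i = -6.81*(-8.31)^i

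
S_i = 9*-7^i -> [9, -63, 441, -3087, 21609]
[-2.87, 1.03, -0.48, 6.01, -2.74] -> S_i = Random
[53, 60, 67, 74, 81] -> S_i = 53 + 7*i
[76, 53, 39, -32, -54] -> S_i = Random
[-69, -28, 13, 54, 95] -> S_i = -69 + 41*i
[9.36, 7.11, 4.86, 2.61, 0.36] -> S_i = 9.36 + -2.25*i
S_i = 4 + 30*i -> [4, 34, 64, 94, 124]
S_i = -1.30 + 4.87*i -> [-1.3, 3.57, 8.44, 13.31, 18.18]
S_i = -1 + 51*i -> [-1, 50, 101, 152, 203]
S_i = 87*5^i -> [87, 435, 2175, 10875, 54375]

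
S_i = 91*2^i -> [91, 182, 364, 728, 1456]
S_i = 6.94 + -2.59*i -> [6.94, 4.35, 1.76, -0.83, -3.42]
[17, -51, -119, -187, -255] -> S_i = 17 + -68*i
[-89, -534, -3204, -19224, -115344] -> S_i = -89*6^i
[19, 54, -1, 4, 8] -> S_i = Random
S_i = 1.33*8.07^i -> [1.33, 10.73, 86.62, 698.99, 5640.87]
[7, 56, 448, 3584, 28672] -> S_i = 7*8^i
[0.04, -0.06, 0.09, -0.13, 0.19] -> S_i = 0.04*(-1.47)^i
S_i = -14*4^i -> [-14, -56, -224, -896, -3584]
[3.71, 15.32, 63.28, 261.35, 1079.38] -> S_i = 3.71*4.13^i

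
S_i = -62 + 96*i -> [-62, 34, 130, 226, 322]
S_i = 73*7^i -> [73, 511, 3577, 25039, 175273]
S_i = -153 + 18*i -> [-153, -135, -117, -99, -81]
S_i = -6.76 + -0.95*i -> [-6.76, -7.71, -8.66, -9.61, -10.56]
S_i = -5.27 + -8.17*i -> [-5.27, -13.44, -21.61, -29.78, -37.95]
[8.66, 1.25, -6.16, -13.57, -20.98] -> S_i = 8.66 + -7.41*i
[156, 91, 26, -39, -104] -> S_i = 156 + -65*i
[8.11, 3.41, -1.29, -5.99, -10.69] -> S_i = 8.11 + -4.70*i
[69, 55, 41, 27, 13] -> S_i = 69 + -14*i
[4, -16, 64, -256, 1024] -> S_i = 4*-4^i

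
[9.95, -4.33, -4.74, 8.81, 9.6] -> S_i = Random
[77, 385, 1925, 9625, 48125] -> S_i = 77*5^i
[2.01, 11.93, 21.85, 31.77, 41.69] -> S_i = 2.01 + 9.92*i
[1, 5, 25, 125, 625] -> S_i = 1*5^i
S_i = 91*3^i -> [91, 273, 819, 2457, 7371]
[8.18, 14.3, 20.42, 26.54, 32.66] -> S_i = 8.18 + 6.12*i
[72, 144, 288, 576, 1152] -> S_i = 72*2^i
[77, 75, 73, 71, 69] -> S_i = 77 + -2*i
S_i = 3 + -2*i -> [3, 1, -1, -3, -5]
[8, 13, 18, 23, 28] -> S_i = 8 + 5*i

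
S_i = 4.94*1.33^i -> [4.94, 6.57, 8.74, 11.62, 15.46]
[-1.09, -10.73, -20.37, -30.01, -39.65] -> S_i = -1.09 + -9.64*i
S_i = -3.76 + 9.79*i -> [-3.76, 6.03, 15.82, 25.61, 35.4]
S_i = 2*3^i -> [2, 6, 18, 54, 162]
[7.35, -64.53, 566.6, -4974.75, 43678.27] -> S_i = 7.35*(-8.78)^i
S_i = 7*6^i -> [7, 42, 252, 1512, 9072]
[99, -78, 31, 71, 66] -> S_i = Random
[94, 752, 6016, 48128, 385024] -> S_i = 94*8^i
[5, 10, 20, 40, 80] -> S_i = 5*2^i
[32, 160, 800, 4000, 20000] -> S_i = 32*5^i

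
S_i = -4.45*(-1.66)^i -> [-4.45, 7.39, -12.26, 20.36, -33.79]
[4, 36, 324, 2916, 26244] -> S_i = 4*9^i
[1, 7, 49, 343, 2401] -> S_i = 1*7^i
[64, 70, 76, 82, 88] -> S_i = 64 + 6*i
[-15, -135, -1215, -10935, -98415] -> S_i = -15*9^i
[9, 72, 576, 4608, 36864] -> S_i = 9*8^i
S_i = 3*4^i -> [3, 12, 48, 192, 768]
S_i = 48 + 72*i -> [48, 120, 192, 264, 336]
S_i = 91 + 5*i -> [91, 96, 101, 106, 111]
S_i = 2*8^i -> [2, 16, 128, 1024, 8192]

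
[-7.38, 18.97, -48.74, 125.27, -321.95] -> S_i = -7.38*(-2.57)^i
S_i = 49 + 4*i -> [49, 53, 57, 61, 65]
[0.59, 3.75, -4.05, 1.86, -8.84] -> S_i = Random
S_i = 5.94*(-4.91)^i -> [5.94, -29.17, 143.2, -703.12, 3452.33]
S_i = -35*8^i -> [-35, -280, -2240, -17920, -143360]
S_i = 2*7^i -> [2, 14, 98, 686, 4802]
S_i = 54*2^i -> [54, 108, 216, 432, 864]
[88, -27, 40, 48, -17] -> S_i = Random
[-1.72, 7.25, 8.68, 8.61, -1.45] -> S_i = Random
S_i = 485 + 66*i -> [485, 551, 617, 683, 749]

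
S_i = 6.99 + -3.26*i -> [6.99, 3.73, 0.47, -2.79, -6.05]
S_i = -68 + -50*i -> [-68, -118, -168, -218, -268]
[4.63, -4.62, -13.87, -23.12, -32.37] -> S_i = 4.63 + -9.25*i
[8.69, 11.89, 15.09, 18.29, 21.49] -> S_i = 8.69 + 3.20*i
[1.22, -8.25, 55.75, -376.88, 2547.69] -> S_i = 1.22*(-6.76)^i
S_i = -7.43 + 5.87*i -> [-7.43, -1.56, 4.31, 10.18, 16.05]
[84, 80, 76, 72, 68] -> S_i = 84 + -4*i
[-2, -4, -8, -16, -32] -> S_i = -2*2^i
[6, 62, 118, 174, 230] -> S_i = 6 + 56*i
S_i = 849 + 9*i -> [849, 858, 867, 876, 885]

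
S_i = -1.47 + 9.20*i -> [-1.47, 7.73, 16.93, 26.13, 35.33]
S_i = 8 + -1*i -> [8, 7, 6, 5, 4]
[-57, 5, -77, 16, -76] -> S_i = Random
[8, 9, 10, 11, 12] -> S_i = 8 + 1*i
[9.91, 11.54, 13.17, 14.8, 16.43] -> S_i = 9.91 + 1.63*i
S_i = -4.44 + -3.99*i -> [-4.44, -8.43, -12.42, -16.41, -20.4]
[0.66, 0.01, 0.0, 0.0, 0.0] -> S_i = 0.66*0.02^i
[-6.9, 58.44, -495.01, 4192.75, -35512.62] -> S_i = -6.90*(-8.47)^i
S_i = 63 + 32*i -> [63, 95, 127, 159, 191]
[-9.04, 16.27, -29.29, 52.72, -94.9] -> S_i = -9.04*(-1.80)^i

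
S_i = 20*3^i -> [20, 60, 180, 540, 1620]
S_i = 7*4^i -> [7, 28, 112, 448, 1792]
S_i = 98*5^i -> [98, 490, 2450, 12250, 61250]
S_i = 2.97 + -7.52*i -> [2.97, -4.55, -12.07, -19.59, -27.11]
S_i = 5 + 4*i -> [5, 9, 13, 17, 21]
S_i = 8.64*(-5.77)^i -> [8.64, -49.85, 287.65, -1659.74, 9576.72]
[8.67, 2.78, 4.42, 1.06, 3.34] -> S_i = Random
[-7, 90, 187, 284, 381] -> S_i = -7 + 97*i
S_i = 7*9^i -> [7, 63, 567, 5103, 45927]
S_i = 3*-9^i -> [3, -27, 243, -2187, 19683]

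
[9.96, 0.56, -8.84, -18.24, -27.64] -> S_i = 9.96 + -9.40*i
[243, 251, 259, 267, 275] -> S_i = 243 + 8*i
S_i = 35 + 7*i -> [35, 42, 49, 56, 63]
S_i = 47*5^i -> [47, 235, 1175, 5875, 29375]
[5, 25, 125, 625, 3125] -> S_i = 5*5^i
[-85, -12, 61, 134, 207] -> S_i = -85 + 73*i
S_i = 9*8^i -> [9, 72, 576, 4608, 36864]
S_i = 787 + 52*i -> [787, 839, 891, 943, 995]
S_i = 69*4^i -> [69, 276, 1104, 4416, 17664]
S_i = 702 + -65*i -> [702, 637, 572, 507, 442]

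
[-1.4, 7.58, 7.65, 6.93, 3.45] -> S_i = Random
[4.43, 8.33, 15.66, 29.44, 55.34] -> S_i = 4.43*1.88^i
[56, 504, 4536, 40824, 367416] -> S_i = 56*9^i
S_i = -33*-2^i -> [-33, 66, -132, 264, -528]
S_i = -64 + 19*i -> [-64, -45, -26, -7, 12]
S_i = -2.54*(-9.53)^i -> [-2.54, 24.21, -230.69, 2198.43, -20951.03]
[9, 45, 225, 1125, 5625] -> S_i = 9*5^i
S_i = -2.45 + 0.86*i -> [-2.45, -1.59, -0.73, 0.13, 0.99]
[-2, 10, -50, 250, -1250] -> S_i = -2*-5^i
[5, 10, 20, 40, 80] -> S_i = 5*2^i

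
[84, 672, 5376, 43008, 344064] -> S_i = 84*8^i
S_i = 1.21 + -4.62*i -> [1.21, -3.41, -8.03, -12.65, -17.27]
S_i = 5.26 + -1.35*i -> [5.26, 3.91, 2.56, 1.21, -0.14]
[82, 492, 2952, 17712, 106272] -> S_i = 82*6^i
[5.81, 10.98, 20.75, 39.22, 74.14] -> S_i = 5.81*1.89^i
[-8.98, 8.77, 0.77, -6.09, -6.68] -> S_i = Random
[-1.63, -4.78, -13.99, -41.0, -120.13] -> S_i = -1.63*2.93^i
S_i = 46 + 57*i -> [46, 103, 160, 217, 274]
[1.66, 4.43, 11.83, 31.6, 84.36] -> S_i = 1.66*2.67^i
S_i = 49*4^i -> [49, 196, 784, 3136, 12544]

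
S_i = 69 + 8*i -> [69, 77, 85, 93, 101]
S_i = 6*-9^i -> [6, -54, 486, -4374, 39366]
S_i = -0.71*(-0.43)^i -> [-0.71, 0.31, -0.13, 0.06, -0.02]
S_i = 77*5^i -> [77, 385, 1925, 9625, 48125]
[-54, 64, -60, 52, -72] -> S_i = Random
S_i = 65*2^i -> [65, 130, 260, 520, 1040]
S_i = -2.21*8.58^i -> [-2.21, -18.96, -162.69, -1395.9, -11976.82]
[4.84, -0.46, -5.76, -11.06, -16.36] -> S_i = 4.84 + -5.30*i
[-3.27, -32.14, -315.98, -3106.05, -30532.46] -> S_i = -3.27*9.83^i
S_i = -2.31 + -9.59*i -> [-2.31, -11.9, -21.49, -31.08, -40.67]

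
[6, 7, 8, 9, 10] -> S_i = 6 + 1*i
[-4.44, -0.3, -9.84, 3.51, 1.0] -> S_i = Random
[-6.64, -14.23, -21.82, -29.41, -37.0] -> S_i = -6.64 + -7.59*i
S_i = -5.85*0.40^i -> [-5.85, -2.34, -0.94, -0.37, -0.15]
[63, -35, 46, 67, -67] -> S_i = Random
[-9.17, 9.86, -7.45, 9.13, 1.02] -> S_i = Random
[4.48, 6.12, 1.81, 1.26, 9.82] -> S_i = Random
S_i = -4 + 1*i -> [-4, -3, -2, -1, 0]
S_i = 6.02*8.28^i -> [6.02, 49.85, 412.72, 3417.33, 28295.53]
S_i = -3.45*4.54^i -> [-3.45, -15.66, -71.11, -322.84, -1465.69]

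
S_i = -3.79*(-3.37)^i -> [-3.79, 12.77, -43.04, 145.05, -488.83]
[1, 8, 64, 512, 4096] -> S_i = 1*8^i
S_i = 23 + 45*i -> [23, 68, 113, 158, 203]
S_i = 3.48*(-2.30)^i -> [3.48, -8.0, 18.41, -42.34, 97.38]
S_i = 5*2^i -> [5, 10, 20, 40, 80]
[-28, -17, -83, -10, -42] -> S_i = Random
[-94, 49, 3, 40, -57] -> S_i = Random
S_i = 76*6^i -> [76, 456, 2736, 16416, 98496]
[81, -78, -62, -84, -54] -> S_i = Random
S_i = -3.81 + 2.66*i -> [-3.81, -1.15, 1.51, 4.17, 6.83]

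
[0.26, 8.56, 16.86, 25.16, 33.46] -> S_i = 0.26 + 8.30*i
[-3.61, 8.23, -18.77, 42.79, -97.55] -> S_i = -3.61*(-2.28)^i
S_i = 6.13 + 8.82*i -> [6.13, 14.95, 23.77, 32.59, 41.41]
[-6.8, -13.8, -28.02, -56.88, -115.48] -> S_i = -6.80*2.03^i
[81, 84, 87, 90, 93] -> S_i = 81 + 3*i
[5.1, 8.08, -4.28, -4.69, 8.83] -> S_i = Random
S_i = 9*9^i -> [9, 81, 729, 6561, 59049]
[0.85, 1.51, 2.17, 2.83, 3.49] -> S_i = 0.85 + 0.66*i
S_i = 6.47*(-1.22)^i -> [6.47, -7.89, 9.63, -11.75, 14.33]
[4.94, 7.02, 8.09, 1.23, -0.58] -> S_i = Random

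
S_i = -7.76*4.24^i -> [-7.76, -32.9, -139.51, -591.51, -2507.99]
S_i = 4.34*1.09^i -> [4.34, 4.73, 5.16, 5.62, 6.13]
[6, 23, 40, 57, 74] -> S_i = 6 + 17*i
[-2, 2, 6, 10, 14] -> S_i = -2 + 4*i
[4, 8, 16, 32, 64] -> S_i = 4*2^i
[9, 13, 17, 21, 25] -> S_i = 9 + 4*i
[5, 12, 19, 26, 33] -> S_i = 5 + 7*i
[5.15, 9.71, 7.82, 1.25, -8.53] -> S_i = Random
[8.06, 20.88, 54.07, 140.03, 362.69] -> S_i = 8.06*2.59^i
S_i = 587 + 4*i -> [587, 591, 595, 599, 603]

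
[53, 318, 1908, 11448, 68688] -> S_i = 53*6^i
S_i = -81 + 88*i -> [-81, 7, 95, 183, 271]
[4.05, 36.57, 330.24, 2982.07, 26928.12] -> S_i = 4.05*9.03^i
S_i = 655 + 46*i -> [655, 701, 747, 793, 839]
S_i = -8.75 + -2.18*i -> [-8.75, -10.93, -13.11, -15.29, -17.47]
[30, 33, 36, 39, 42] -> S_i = 30 + 3*i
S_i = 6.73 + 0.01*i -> [6.73, 6.74, 6.75, 6.76, 6.77]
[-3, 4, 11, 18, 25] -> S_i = -3 + 7*i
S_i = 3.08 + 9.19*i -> [3.08, 12.27, 21.46, 30.65, 39.84]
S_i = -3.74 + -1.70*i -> [-3.74, -5.44, -7.14, -8.84, -10.54]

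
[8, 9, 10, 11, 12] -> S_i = 8 + 1*i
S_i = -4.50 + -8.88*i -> [-4.5, -13.38, -22.26, -31.14, -40.02]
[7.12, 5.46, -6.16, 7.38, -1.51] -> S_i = Random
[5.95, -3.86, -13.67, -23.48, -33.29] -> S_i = 5.95 + -9.81*i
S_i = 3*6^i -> [3, 18, 108, 648, 3888]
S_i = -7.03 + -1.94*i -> [-7.03, -8.97, -10.91, -12.85, -14.79]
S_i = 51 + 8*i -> [51, 59, 67, 75, 83]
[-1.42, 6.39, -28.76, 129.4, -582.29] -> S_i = -1.42*(-4.50)^i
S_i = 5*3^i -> [5, 15, 45, 135, 405]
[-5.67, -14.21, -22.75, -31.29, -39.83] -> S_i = -5.67 + -8.54*i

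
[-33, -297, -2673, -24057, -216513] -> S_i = -33*9^i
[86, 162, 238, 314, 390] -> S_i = 86 + 76*i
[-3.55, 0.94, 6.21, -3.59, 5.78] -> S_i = Random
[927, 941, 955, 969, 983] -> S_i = 927 + 14*i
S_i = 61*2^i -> [61, 122, 244, 488, 976]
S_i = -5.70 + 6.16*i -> [-5.7, 0.46, 6.62, 12.78, 18.94]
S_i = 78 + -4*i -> [78, 74, 70, 66, 62]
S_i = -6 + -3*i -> [-6, -9, -12, -15, -18]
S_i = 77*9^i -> [77, 693, 6237, 56133, 505197]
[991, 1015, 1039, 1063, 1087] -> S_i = 991 + 24*i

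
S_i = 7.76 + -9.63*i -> [7.76, -1.87, -11.5, -21.13, -30.76]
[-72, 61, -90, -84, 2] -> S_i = Random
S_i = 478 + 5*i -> [478, 483, 488, 493, 498]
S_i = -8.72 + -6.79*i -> [-8.72, -15.51, -22.3, -29.09, -35.88]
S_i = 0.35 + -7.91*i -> [0.35, -7.56, -15.47, -23.38, -31.29]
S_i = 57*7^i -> [57, 399, 2793, 19551, 136857]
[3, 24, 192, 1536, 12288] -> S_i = 3*8^i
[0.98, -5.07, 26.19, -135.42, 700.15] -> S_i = 0.98*(-5.17)^i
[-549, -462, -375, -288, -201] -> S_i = -549 + 87*i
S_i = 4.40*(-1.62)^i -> [4.4, -7.13, 11.55, -18.71, 30.3]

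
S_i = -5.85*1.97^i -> [-5.85, -11.52, -22.7, -44.73, -88.11]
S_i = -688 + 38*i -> [-688, -650, -612, -574, -536]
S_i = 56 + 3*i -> [56, 59, 62, 65, 68]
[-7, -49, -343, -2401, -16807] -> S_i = -7*7^i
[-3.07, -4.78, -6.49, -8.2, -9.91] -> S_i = -3.07 + -1.71*i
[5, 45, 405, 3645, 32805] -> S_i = 5*9^i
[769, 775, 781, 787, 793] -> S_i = 769 + 6*i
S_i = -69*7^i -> [-69, -483, -3381, -23667, -165669]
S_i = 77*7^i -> [77, 539, 3773, 26411, 184877]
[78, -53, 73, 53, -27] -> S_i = Random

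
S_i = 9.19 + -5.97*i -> [9.19, 3.22, -2.75, -8.72, -14.69]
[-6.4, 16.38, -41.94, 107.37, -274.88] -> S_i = -6.40*(-2.56)^i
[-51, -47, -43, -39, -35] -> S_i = -51 + 4*i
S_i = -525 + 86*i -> [-525, -439, -353, -267, -181]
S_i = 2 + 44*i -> [2, 46, 90, 134, 178]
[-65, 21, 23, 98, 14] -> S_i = Random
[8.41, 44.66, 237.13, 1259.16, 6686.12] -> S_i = 8.41*5.31^i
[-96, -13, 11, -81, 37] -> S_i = Random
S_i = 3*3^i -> [3, 9, 27, 81, 243]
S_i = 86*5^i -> [86, 430, 2150, 10750, 53750]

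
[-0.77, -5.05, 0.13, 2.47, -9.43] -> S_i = Random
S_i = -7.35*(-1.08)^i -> [-7.35, 7.94, -8.57, 9.26, -10.0]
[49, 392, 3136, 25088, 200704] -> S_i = 49*8^i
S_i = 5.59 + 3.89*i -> [5.59, 9.48, 13.37, 17.26, 21.15]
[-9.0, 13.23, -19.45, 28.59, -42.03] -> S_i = -9.00*(-1.47)^i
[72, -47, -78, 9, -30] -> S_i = Random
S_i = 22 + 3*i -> [22, 25, 28, 31, 34]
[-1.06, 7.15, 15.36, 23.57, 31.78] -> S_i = -1.06 + 8.21*i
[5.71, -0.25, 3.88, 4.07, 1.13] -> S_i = Random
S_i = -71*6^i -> [-71, -426, -2556, -15336, -92016]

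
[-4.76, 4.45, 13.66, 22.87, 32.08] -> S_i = -4.76 + 9.21*i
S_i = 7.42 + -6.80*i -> [7.42, 0.62, -6.18, -12.98, -19.78]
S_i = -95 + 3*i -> [-95, -92, -89, -86, -83]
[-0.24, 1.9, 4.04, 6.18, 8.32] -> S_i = -0.24 + 2.14*i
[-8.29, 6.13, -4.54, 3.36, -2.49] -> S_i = -8.29*(-0.74)^i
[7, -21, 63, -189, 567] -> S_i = 7*-3^i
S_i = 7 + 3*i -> [7, 10, 13, 16, 19]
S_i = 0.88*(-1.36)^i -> [0.88, -1.2, 1.63, -2.21, 3.01]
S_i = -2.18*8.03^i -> [-2.18, -17.51, -140.57, -1128.76, -9063.97]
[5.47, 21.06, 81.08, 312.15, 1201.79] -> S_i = 5.47*3.85^i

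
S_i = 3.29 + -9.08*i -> [3.29, -5.79, -14.87, -23.95, -33.03]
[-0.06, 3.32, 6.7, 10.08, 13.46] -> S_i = -0.06 + 3.38*i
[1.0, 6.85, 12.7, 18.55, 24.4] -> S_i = 1.00 + 5.85*i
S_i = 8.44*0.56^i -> [8.44, 4.73, 2.65, 1.48, 0.83]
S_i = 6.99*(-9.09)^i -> [6.99, -63.54, 577.57, -5250.12, 47723.55]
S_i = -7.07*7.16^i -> [-7.07, -50.62, -362.45, -2595.13, -18581.1]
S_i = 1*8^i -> [1, 8, 64, 512, 4096]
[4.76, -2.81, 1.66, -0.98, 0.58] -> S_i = 4.76*(-0.59)^i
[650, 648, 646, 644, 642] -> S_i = 650 + -2*i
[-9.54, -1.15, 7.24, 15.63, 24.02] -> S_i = -9.54 + 8.39*i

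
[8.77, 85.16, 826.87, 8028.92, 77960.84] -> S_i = 8.77*9.71^i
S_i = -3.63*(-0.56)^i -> [-3.63, 2.03, -1.14, 0.64, -0.36]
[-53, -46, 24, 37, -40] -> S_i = Random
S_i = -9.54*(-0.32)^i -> [-9.54, 3.05, -0.98, 0.31, -0.1]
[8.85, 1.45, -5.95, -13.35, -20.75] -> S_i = 8.85 + -7.40*i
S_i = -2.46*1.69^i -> [-2.46, -4.16, -7.03, -11.87, -20.07]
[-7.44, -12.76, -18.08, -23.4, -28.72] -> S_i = -7.44 + -5.32*i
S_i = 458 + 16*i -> [458, 474, 490, 506, 522]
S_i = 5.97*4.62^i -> [5.97, 27.58, 127.43, 588.71, 2719.83]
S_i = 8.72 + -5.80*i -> [8.72, 2.92, -2.88, -8.68, -14.48]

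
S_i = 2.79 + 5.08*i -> [2.79, 7.87, 12.95, 18.03, 23.11]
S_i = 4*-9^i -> [4, -36, 324, -2916, 26244]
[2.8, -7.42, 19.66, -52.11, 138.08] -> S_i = 2.80*(-2.65)^i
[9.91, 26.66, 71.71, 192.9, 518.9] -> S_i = 9.91*2.69^i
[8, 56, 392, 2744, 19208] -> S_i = 8*7^i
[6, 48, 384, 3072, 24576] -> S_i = 6*8^i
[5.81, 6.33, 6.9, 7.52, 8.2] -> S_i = 5.81*1.09^i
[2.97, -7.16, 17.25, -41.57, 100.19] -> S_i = 2.97*(-2.41)^i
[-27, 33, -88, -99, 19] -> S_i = Random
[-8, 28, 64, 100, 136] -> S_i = -8 + 36*i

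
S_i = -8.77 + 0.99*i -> [-8.77, -7.78, -6.79, -5.8, -4.81]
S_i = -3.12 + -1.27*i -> [-3.12, -4.39, -5.66, -6.93, -8.2]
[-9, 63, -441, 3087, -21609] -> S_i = -9*-7^i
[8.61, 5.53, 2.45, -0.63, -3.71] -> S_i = 8.61 + -3.08*i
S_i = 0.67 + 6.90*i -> [0.67, 7.57, 14.47, 21.37, 28.27]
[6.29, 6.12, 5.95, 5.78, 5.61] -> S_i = 6.29 + -0.17*i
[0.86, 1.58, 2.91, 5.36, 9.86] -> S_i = 0.86*1.84^i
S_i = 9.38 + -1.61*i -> [9.38, 7.77, 6.16, 4.55, 2.94]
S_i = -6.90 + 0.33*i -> [-6.9, -6.57, -6.24, -5.91, -5.58]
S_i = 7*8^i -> [7, 56, 448, 3584, 28672]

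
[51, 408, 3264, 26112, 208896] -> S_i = 51*8^i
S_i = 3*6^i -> [3, 18, 108, 648, 3888]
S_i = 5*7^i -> [5, 35, 245, 1715, 12005]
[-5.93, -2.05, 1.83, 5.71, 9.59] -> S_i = -5.93 + 3.88*i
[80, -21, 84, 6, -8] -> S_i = Random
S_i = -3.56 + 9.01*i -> [-3.56, 5.45, 14.46, 23.47, 32.48]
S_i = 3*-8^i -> [3, -24, 192, -1536, 12288]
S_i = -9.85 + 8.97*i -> [-9.85, -0.88, 8.09, 17.06, 26.03]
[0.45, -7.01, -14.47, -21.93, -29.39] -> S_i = 0.45 + -7.46*i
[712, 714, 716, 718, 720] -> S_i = 712 + 2*i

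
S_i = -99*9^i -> [-99, -891, -8019, -72171, -649539]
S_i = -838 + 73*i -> [-838, -765, -692, -619, -546]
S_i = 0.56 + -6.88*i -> [0.56, -6.32, -13.2, -20.08, -26.96]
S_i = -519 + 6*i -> [-519, -513, -507, -501, -495]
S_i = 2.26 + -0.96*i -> [2.26, 1.3, 0.34, -0.62, -1.58]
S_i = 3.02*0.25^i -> [3.02, 0.76, 0.19, 0.05, 0.01]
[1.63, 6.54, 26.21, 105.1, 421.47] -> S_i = 1.63*4.01^i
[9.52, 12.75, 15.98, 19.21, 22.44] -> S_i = 9.52 + 3.23*i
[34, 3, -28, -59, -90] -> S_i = 34 + -31*i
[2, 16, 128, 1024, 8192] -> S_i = 2*8^i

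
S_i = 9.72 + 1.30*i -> [9.72, 11.02, 12.32, 13.62, 14.92]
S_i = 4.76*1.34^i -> [4.76, 6.38, 8.55, 11.45, 15.35]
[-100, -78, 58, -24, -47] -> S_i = Random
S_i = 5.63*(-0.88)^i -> [5.63, -4.95, 4.36, -3.84, 3.38]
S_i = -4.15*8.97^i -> [-4.15, -37.23, -333.91, -2995.2, -26866.92]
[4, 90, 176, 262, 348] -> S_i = 4 + 86*i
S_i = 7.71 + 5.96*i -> [7.71, 13.67, 19.63, 25.59, 31.55]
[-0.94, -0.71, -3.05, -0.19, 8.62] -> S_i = Random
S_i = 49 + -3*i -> [49, 46, 43, 40, 37]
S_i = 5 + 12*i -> [5, 17, 29, 41, 53]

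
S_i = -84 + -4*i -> [-84, -88, -92, -96, -100]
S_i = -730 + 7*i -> [-730, -723, -716, -709, -702]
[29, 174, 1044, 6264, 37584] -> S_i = 29*6^i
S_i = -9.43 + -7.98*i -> [-9.43, -17.41, -25.39, -33.37, -41.35]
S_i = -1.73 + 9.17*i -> [-1.73, 7.44, 16.61, 25.78, 34.95]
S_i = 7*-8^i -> [7, -56, 448, -3584, 28672]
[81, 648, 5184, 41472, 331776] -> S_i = 81*8^i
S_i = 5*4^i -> [5, 20, 80, 320, 1280]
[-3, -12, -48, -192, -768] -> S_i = -3*4^i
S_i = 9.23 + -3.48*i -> [9.23, 5.75, 2.27, -1.21, -4.69]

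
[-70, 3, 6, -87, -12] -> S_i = Random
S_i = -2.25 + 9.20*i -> [-2.25, 6.95, 16.15, 25.35, 34.55]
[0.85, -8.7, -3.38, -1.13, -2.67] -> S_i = Random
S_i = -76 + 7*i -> [-76, -69, -62, -55, -48]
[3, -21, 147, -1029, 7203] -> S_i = 3*-7^i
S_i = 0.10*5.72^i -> [0.1, 0.57, 3.27, 18.71, 107.05]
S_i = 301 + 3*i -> [301, 304, 307, 310, 313]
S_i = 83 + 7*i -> [83, 90, 97, 104, 111]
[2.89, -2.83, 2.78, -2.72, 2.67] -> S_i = 2.89*(-0.98)^i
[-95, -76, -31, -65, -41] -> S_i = Random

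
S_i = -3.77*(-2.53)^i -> [-3.77, 9.54, -24.13, 61.05, -154.46]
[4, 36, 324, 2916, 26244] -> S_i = 4*9^i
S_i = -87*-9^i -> [-87, 783, -7047, 63423, -570807]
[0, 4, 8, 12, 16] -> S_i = 0 + 4*i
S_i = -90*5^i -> [-90, -450, -2250, -11250, -56250]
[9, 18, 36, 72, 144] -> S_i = 9*2^i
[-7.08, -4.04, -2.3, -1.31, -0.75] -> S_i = -7.08*0.57^i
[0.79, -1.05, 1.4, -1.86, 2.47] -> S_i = 0.79*(-1.33)^i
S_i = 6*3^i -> [6, 18, 54, 162, 486]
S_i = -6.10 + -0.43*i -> [-6.1, -6.53, -6.96, -7.39, -7.82]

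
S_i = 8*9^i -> [8, 72, 648, 5832, 52488]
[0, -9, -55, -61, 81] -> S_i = Random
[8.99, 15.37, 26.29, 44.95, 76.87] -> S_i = 8.99*1.71^i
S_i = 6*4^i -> [6, 24, 96, 384, 1536]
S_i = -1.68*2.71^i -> [-1.68, -4.55, -12.34, -33.44, -90.61]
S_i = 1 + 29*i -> [1, 30, 59, 88, 117]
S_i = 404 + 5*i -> [404, 409, 414, 419, 424]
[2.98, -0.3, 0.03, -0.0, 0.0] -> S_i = 2.98*(-0.10)^i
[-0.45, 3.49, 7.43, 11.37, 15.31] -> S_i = -0.45 + 3.94*i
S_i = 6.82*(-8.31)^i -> [6.82, -56.67, 470.96, -3913.7, 32522.84]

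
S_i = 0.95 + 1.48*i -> [0.95, 2.43, 3.91, 5.39, 6.87]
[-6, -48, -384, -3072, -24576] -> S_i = -6*8^i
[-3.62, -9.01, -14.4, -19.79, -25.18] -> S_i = -3.62 + -5.39*i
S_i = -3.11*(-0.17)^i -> [-3.11, 0.53, -0.09, 0.02, -0.0]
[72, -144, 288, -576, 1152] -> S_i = 72*-2^i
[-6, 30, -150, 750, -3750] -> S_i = -6*-5^i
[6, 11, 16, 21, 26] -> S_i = 6 + 5*i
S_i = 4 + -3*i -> [4, 1, -2, -5, -8]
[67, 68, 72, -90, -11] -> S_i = Random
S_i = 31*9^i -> [31, 279, 2511, 22599, 203391]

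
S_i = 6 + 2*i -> [6, 8, 10, 12, 14]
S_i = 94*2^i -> [94, 188, 376, 752, 1504]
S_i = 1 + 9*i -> [1, 10, 19, 28, 37]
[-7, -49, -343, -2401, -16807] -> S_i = -7*7^i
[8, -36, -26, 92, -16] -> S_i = Random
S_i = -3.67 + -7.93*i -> [-3.67, -11.6, -19.53, -27.46, -35.39]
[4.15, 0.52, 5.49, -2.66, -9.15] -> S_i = Random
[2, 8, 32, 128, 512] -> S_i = 2*4^i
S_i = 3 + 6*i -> [3, 9, 15, 21, 27]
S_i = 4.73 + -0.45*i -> [4.73, 4.28, 3.83, 3.38, 2.93]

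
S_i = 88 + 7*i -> [88, 95, 102, 109, 116]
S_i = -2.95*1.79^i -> [-2.95, -5.28, -9.45, -16.92, -30.29]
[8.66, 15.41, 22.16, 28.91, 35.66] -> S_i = 8.66 + 6.75*i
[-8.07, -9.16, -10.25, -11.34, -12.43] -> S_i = -8.07 + -1.09*i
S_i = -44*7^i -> [-44, -308, -2156, -15092, -105644]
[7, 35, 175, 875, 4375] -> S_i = 7*5^i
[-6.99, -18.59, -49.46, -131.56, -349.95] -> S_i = -6.99*2.66^i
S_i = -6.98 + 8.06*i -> [-6.98, 1.08, 9.14, 17.2, 25.26]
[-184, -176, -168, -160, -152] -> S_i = -184 + 8*i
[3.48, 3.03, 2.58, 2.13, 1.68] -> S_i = 3.48 + -0.45*i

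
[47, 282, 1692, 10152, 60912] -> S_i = 47*6^i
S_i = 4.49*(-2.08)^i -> [4.49, -9.34, 19.43, -40.41, 84.04]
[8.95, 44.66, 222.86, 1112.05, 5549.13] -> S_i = 8.95*4.99^i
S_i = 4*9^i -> [4, 36, 324, 2916, 26244]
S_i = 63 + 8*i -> [63, 71, 79, 87, 95]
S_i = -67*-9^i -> [-67, 603, -5427, 48843, -439587]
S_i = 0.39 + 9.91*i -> [0.39, 10.3, 20.21, 30.12, 40.03]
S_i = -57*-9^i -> [-57, 513, -4617, 41553, -373977]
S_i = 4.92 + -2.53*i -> [4.92, 2.39, -0.14, -2.67, -5.2]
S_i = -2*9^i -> [-2, -18, -162, -1458, -13122]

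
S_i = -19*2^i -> [-19, -38, -76, -152, -304]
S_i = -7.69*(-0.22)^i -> [-7.69, 1.69, -0.37, 0.08, -0.02]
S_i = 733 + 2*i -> [733, 735, 737, 739, 741]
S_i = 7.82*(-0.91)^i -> [7.82, -7.12, 6.48, -5.89, 5.36]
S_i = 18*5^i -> [18, 90, 450, 2250, 11250]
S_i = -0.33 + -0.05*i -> [-0.33, -0.38, -0.43, -0.48, -0.53]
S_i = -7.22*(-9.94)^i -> [-7.22, 71.77, -713.36, 7090.82, -70482.73]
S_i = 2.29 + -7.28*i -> [2.29, -4.99, -12.27, -19.55, -26.83]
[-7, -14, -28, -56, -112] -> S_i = -7*2^i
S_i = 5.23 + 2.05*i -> [5.23, 7.28, 9.33, 11.38, 13.43]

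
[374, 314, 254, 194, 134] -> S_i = 374 + -60*i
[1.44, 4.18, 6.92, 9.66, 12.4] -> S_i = 1.44 + 2.74*i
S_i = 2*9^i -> [2, 18, 162, 1458, 13122]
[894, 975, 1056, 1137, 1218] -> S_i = 894 + 81*i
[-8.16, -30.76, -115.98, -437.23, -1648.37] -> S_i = -8.16*3.77^i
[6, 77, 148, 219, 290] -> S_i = 6 + 71*i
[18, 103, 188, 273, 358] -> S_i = 18 + 85*i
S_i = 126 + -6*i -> [126, 120, 114, 108, 102]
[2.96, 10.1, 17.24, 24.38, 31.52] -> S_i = 2.96 + 7.14*i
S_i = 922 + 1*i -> [922, 923, 924, 925, 926]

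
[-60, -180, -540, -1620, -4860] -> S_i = -60*3^i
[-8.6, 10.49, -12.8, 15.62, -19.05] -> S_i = -8.60*(-1.22)^i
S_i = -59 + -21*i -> [-59, -80, -101, -122, -143]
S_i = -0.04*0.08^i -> [-0.04, -0.0, -0.0, -0.0, -0.0]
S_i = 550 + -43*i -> [550, 507, 464, 421, 378]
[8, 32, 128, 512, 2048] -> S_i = 8*4^i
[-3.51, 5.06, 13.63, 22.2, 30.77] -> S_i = -3.51 + 8.57*i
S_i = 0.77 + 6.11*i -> [0.77, 6.88, 12.99, 19.1, 25.21]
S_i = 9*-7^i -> [9, -63, 441, -3087, 21609]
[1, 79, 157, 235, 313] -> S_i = 1 + 78*i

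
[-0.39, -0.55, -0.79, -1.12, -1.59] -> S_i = -0.39*1.42^i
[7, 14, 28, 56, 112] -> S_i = 7*2^i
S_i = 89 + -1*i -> [89, 88, 87, 86, 85]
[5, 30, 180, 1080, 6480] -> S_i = 5*6^i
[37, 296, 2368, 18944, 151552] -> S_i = 37*8^i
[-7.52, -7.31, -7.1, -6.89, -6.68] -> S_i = -7.52 + 0.21*i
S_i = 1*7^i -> [1, 7, 49, 343, 2401]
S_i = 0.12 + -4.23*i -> [0.12, -4.11, -8.34, -12.57, -16.8]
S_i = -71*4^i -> [-71, -284, -1136, -4544, -18176]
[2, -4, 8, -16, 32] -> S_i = 2*-2^i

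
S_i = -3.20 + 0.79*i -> [-3.2, -2.41, -1.62, -0.83, -0.04]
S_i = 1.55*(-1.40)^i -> [1.55, -2.17, 3.04, -4.25, 5.95]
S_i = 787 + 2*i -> [787, 789, 791, 793, 795]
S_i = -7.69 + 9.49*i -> [-7.69, 1.8, 11.29, 20.78, 30.27]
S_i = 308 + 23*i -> [308, 331, 354, 377, 400]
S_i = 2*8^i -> [2, 16, 128, 1024, 8192]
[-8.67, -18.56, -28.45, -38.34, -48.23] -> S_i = -8.67 + -9.89*i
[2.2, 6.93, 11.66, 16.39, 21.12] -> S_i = 2.20 + 4.73*i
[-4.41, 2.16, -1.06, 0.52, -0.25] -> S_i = -4.41*(-0.49)^i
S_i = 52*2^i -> [52, 104, 208, 416, 832]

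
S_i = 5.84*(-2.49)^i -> [5.84, -14.54, 36.21, -90.16, 224.5]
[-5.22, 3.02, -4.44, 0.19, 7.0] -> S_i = Random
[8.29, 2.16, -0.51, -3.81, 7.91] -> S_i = Random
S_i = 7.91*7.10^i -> [7.91, 56.16, 398.74, 2831.08, 20100.64]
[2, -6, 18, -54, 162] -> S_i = 2*-3^i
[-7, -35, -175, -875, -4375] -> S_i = -7*5^i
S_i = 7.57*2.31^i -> [7.57, 17.49, 40.39, 93.31, 215.55]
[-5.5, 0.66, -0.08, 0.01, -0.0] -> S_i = -5.50*(-0.12)^i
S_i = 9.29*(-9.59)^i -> [9.29, -89.09, 854.38, -8193.54, 78576.04]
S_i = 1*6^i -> [1, 6, 36, 216, 1296]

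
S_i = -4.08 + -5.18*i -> [-4.08, -9.26, -14.44, -19.62, -24.8]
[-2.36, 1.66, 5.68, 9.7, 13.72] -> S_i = -2.36 + 4.02*i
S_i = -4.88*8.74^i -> [-4.88, -42.65, -372.77, -3258.02, -28475.12]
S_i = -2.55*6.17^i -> [-2.55, -15.73, -97.08, -598.96, -3695.56]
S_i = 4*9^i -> [4, 36, 324, 2916, 26244]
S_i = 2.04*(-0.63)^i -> [2.04, -1.29, 0.81, -0.51, 0.32]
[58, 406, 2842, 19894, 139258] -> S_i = 58*7^i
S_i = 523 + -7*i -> [523, 516, 509, 502, 495]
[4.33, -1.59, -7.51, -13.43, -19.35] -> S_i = 4.33 + -5.92*i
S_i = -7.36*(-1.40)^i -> [-7.36, 10.3, -14.43, 20.2, -28.27]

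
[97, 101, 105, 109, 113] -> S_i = 97 + 4*i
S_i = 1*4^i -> [1, 4, 16, 64, 256]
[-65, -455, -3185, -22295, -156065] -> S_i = -65*7^i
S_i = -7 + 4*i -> [-7, -3, 1, 5, 9]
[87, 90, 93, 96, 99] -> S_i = 87 + 3*i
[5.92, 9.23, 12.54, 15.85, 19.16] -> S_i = 5.92 + 3.31*i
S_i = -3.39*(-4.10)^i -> [-3.39, 13.9, -56.99, 233.64, -957.93]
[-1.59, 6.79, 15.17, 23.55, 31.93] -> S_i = -1.59 + 8.38*i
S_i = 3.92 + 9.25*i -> [3.92, 13.17, 22.42, 31.67, 40.92]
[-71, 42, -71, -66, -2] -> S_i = Random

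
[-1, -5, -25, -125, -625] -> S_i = -1*5^i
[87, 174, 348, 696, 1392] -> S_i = 87*2^i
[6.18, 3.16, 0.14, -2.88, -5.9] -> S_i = 6.18 + -3.02*i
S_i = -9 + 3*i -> [-9, -6, -3, 0, 3]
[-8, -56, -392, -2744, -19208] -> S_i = -8*7^i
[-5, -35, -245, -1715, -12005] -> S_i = -5*7^i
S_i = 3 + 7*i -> [3, 10, 17, 24, 31]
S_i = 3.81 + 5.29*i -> [3.81, 9.1, 14.39, 19.68, 24.97]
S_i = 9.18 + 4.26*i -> [9.18, 13.44, 17.7, 21.96, 26.22]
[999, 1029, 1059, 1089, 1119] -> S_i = 999 + 30*i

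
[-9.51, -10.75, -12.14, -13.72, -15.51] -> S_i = -9.51*1.13^i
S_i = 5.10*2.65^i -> [5.1, 13.51, 35.81, 94.91, 251.51]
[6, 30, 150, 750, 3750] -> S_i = 6*5^i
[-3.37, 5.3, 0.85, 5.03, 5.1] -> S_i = Random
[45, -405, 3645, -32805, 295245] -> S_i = 45*-9^i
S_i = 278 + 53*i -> [278, 331, 384, 437, 490]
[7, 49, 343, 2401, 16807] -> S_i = 7*7^i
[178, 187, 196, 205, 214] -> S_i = 178 + 9*i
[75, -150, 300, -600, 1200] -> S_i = 75*-2^i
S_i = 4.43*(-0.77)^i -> [4.43, -3.41, 2.63, -2.02, 1.56]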